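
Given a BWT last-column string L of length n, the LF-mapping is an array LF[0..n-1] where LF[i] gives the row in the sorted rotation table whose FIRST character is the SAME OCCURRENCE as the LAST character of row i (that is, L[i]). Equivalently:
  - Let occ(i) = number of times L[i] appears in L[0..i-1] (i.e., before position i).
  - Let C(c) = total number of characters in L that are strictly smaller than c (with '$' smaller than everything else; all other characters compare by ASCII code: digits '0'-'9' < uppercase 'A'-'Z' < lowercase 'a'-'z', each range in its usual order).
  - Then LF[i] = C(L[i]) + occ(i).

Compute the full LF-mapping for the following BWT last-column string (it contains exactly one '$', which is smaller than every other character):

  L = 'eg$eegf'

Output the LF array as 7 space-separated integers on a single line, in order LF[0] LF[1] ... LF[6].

Char counts: '$':1, 'e':3, 'f':1, 'g':2
C (first-col start): C('$')=0, C('e')=1, C('f')=4, C('g')=5
L[0]='e': occ=0, LF[0]=C('e')+0=1+0=1
L[1]='g': occ=0, LF[1]=C('g')+0=5+0=5
L[2]='$': occ=0, LF[2]=C('$')+0=0+0=0
L[3]='e': occ=1, LF[3]=C('e')+1=1+1=2
L[4]='e': occ=2, LF[4]=C('e')+2=1+2=3
L[5]='g': occ=1, LF[5]=C('g')+1=5+1=6
L[6]='f': occ=0, LF[6]=C('f')+0=4+0=4

Answer: 1 5 0 2 3 6 4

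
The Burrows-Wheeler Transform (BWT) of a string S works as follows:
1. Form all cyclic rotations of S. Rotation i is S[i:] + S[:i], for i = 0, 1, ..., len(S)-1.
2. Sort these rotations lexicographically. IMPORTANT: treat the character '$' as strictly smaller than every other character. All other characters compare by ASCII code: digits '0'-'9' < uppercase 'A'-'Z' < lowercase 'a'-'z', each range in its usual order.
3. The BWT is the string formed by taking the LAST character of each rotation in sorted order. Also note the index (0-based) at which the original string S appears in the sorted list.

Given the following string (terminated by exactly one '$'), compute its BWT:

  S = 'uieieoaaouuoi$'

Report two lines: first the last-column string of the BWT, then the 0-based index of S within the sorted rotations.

Answer: ioaiioueeua$uo
11

Derivation:
All 14 rotations (rotation i = S[i:]+S[:i]):
  rot[0] = uieieoaaouuoi$
  rot[1] = ieieoaaouuoi$u
  rot[2] = eieoaaouuoi$ui
  rot[3] = ieoaaouuoi$uie
  rot[4] = eoaaouuoi$uiei
  rot[5] = oaaouuoi$uieie
  rot[6] = aaouuoi$uieieo
  rot[7] = aouuoi$uieieoa
  rot[8] = ouuoi$uieieoaa
  rot[9] = uuoi$uieieoaao
  rot[10] = uoi$uieieoaaou
  rot[11] = oi$uieieoaaouu
  rot[12] = i$uieieoaaouuo
  rot[13] = $uieieoaaouuoi
Sorted (with $ < everything):
  sorted[0] = $uieieoaaouuoi  (last char: 'i')
  sorted[1] = aaouuoi$uieieo  (last char: 'o')
  sorted[2] = aouuoi$uieieoa  (last char: 'a')
  sorted[3] = eieoaaouuoi$ui  (last char: 'i')
  sorted[4] = eoaaouuoi$uiei  (last char: 'i')
  sorted[5] = i$uieieoaaouuo  (last char: 'o')
  sorted[6] = ieieoaaouuoi$u  (last char: 'u')
  sorted[7] = ieoaaouuoi$uie  (last char: 'e')
  sorted[8] = oaaouuoi$uieie  (last char: 'e')
  sorted[9] = oi$uieieoaaouu  (last char: 'u')
  sorted[10] = ouuoi$uieieoaa  (last char: 'a')
  sorted[11] = uieieoaaouuoi$  (last char: '$')
  sorted[12] = uoi$uieieoaaou  (last char: 'u')
  sorted[13] = uuoi$uieieoaao  (last char: 'o')
Last column: ioaiioueeua$uo
Original string S is at sorted index 11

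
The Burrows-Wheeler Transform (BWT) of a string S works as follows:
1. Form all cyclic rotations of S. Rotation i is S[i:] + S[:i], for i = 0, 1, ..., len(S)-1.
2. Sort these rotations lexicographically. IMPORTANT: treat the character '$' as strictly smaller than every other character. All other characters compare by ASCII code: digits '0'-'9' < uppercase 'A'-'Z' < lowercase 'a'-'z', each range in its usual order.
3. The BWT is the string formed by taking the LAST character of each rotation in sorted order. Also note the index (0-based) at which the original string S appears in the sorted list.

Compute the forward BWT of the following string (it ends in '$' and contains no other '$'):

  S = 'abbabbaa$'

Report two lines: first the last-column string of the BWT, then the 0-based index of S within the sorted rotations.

All 9 rotations (rotation i = S[i:]+S[:i]):
  rot[0] = abbabbaa$
  rot[1] = bbabbaa$a
  rot[2] = babbaa$ab
  rot[3] = abbaa$abb
  rot[4] = bbaa$abba
  rot[5] = baa$abbab
  rot[6] = aa$abbabb
  rot[7] = a$abbabba
  rot[8] = $abbabbaa
Sorted (with $ < everything):
  sorted[0] = $abbabbaa  (last char: 'a')
  sorted[1] = a$abbabba  (last char: 'a')
  sorted[2] = aa$abbabb  (last char: 'b')
  sorted[3] = abbaa$abb  (last char: 'b')
  sorted[4] = abbabbaa$  (last char: '$')
  sorted[5] = baa$abbab  (last char: 'b')
  sorted[6] = babbaa$ab  (last char: 'b')
  sorted[7] = bbaa$abba  (last char: 'a')
  sorted[8] = bbabbaa$a  (last char: 'a')
Last column: aabb$bbaa
Original string S is at sorted index 4

Answer: aabb$bbaa
4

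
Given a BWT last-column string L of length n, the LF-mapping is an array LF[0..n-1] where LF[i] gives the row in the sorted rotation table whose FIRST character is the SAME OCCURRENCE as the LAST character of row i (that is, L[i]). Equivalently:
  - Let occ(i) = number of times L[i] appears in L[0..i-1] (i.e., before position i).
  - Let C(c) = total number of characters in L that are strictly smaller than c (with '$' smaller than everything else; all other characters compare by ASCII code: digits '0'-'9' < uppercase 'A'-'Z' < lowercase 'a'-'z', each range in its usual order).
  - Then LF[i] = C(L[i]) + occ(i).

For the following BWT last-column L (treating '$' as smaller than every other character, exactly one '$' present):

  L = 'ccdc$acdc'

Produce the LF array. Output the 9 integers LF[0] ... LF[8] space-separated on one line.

Char counts: '$':1, 'a':1, 'c':5, 'd':2
C (first-col start): C('$')=0, C('a')=1, C('c')=2, C('d')=7
L[0]='c': occ=0, LF[0]=C('c')+0=2+0=2
L[1]='c': occ=1, LF[1]=C('c')+1=2+1=3
L[2]='d': occ=0, LF[2]=C('d')+0=7+0=7
L[3]='c': occ=2, LF[3]=C('c')+2=2+2=4
L[4]='$': occ=0, LF[4]=C('$')+0=0+0=0
L[5]='a': occ=0, LF[5]=C('a')+0=1+0=1
L[6]='c': occ=3, LF[6]=C('c')+3=2+3=5
L[7]='d': occ=1, LF[7]=C('d')+1=7+1=8
L[8]='c': occ=4, LF[8]=C('c')+4=2+4=6

Answer: 2 3 7 4 0 1 5 8 6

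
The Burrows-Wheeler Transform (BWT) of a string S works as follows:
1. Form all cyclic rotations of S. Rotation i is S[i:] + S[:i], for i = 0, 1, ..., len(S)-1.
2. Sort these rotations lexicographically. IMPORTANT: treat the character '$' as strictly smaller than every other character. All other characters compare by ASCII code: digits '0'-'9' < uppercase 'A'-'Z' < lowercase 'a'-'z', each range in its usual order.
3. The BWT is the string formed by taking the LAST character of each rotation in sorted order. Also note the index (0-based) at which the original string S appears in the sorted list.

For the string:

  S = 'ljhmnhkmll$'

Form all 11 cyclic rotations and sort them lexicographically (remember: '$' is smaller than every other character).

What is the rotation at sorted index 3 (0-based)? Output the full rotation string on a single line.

Answer: jhmnhkmll$l

Derivation:
All 11 rotations (rotation i = S[i:]+S[:i]):
  rot[0] = ljhmnhkmll$
  rot[1] = jhmnhkmll$l
  rot[2] = hmnhkmll$lj
  rot[3] = mnhkmll$ljh
  rot[4] = nhkmll$ljhm
  rot[5] = hkmll$ljhmn
  rot[6] = kmll$ljhmnh
  rot[7] = mll$ljhmnhk
  rot[8] = ll$ljhmnhkm
  rot[9] = l$ljhmnhkml
  rot[10] = $ljhmnhkmll
Sorted (with $ < everything):
  sorted[0] = $ljhmnhkmll
  sorted[1] = hkmll$ljhmn
  sorted[2] = hmnhkmll$lj
  sorted[3] = jhmnhkmll$l
  sorted[4] = kmll$ljhmnh
  sorted[5] = l$ljhmnhkml
  sorted[6] = ljhmnhkmll$
  sorted[7] = ll$ljhmnhkm
  sorted[8] = mll$ljhmnhk
  sorted[9] = mnhkmll$ljh
  sorted[10] = nhkmll$ljhm
sorted[3] = jhmnhkmll$l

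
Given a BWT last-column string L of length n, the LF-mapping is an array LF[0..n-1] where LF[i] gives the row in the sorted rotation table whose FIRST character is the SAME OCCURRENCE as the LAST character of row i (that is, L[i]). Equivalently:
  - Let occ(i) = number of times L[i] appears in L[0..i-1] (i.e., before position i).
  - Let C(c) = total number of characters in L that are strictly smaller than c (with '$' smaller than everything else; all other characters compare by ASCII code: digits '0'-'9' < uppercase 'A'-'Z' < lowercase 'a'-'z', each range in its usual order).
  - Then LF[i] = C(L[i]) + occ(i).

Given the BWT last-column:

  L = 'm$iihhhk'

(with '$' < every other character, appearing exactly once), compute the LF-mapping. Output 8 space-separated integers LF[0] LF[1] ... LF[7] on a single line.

Char counts: '$':1, 'h':3, 'i':2, 'k':1, 'm':1
C (first-col start): C('$')=0, C('h')=1, C('i')=4, C('k')=6, C('m')=7
L[0]='m': occ=0, LF[0]=C('m')+0=7+0=7
L[1]='$': occ=0, LF[1]=C('$')+0=0+0=0
L[2]='i': occ=0, LF[2]=C('i')+0=4+0=4
L[3]='i': occ=1, LF[3]=C('i')+1=4+1=5
L[4]='h': occ=0, LF[4]=C('h')+0=1+0=1
L[5]='h': occ=1, LF[5]=C('h')+1=1+1=2
L[6]='h': occ=2, LF[6]=C('h')+2=1+2=3
L[7]='k': occ=0, LF[7]=C('k')+0=6+0=6

Answer: 7 0 4 5 1 2 3 6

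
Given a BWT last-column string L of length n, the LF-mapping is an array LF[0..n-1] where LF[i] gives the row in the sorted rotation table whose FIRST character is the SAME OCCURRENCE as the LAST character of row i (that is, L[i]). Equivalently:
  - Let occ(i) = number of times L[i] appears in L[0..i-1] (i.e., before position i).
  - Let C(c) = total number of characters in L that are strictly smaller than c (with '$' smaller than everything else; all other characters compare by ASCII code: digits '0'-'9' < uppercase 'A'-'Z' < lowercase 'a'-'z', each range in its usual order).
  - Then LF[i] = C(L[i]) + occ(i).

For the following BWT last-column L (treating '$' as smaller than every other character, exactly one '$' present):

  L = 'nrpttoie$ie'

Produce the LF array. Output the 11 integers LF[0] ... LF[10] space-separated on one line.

Char counts: '$':1, 'e':2, 'i':2, 'n':1, 'o':1, 'p':1, 'r':1, 't':2
C (first-col start): C('$')=0, C('e')=1, C('i')=3, C('n')=5, C('o')=6, C('p')=7, C('r')=8, C('t')=9
L[0]='n': occ=0, LF[0]=C('n')+0=5+0=5
L[1]='r': occ=0, LF[1]=C('r')+0=8+0=8
L[2]='p': occ=0, LF[2]=C('p')+0=7+0=7
L[3]='t': occ=0, LF[3]=C('t')+0=9+0=9
L[4]='t': occ=1, LF[4]=C('t')+1=9+1=10
L[5]='o': occ=0, LF[5]=C('o')+0=6+0=6
L[6]='i': occ=0, LF[6]=C('i')+0=3+0=3
L[7]='e': occ=0, LF[7]=C('e')+0=1+0=1
L[8]='$': occ=0, LF[8]=C('$')+0=0+0=0
L[9]='i': occ=1, LF[9]=C('i')+1=3+1=4
L[10]='e': occ=1, LF[10]=C('e')+1=1+1=2

Answer: 5 8 7 9 10 6 3 1 0 4 2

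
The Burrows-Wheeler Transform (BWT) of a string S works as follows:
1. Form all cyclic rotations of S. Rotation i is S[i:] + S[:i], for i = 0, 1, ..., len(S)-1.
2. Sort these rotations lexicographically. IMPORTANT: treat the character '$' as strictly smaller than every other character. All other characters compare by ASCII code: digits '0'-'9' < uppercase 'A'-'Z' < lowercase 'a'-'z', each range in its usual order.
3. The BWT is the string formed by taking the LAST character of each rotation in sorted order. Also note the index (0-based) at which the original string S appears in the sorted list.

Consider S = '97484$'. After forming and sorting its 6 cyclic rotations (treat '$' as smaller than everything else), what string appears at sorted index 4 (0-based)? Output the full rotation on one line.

All 6 rotations (rotation i = S[i:]+S[:i]):
  rot[0] = 97484$
  rot[1] = 7484$9
  rot[2] = 484$97
  rot[3] = 84$974
  rot[4] = 4$9748
  rot[5] = $97484
Sorted (with $ < everything):
  sorted[0] = $97484
  sorted[1] = 4$9748
  sorted[2] = 484$97
  sorted[3] = 7484$9
  sorted[4] = 84$974
  sorted[5] = 97484$
sorted[4] = 84$974

Answer: 84$974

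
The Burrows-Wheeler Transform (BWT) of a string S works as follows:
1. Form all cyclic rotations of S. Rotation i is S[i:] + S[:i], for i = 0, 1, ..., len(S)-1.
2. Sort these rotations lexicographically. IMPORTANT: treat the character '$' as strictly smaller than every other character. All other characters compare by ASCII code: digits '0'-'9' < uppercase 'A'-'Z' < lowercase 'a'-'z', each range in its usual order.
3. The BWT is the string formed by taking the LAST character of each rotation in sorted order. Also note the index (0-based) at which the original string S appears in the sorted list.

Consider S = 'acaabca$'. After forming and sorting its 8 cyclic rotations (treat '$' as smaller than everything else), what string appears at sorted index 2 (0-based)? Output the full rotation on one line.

All 8 rotations (rotation i = S[i:]+S[:i]):
  rot[0] = acaabca$
  rot[1] = caabca$a
  rot[2] = aabca$ac
  rot[3] = abca$aca
  rot[4] = bca$acaa
  rot[5] = ca$acaab
  rot[6] = a$acaabc
  rot[7] = $acaabca
Sorted (with $ < everything):
  sorted[0] = $acaabca
  sorted[1] = a$acaabc
  sorted[2] = aabca$ac
  sorted[3] = abca$aca
  sorted[4] = acaabca$
  sorted[5] = bca$acaa
  sorted[6] = ca$acaab
  sorted[7] = caabca$a
sorted[2] = aabca$ac

Answer: aabca$ac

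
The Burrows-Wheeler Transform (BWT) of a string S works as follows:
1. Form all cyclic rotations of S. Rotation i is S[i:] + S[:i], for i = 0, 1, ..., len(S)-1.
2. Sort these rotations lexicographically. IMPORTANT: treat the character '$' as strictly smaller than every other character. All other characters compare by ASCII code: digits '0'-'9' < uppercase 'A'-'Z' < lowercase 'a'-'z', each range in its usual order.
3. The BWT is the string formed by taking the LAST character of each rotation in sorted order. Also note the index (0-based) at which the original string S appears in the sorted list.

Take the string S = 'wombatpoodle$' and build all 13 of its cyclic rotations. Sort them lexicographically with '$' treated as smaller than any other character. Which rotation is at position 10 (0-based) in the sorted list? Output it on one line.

All 13 rotations (rotation i = S[i:]+S[:i]):
  rot[0] = wombatpoodle$
  rot[1] = ombatpoodle$w
  rot[2] = mbatpoodle$wo
  rot[3] = batpoodle$wom
  rot[4] = atpoodle$womb
  rot[5] = tpoodle$womba
  rot[6] = poodle$wombat
  rot[7] = oodle$wombatp
  rot[8] = odle$wombatpo
  rot[9] = dle$wombatpoo
  rot[10] = le$wombatpood
  rot[11] = e$wombatpoodl
  rot[12] = $wombatpoodle
Sorted (with $ < everything):
  sorted[0] = $wombatpoodle
  sorted[1] = atpoodle$womb
  sorted[2] = batpoodle$wom
  sorted[3] = dle$wombatpoo
  sorted[4] = e$wombatpoodl
  sorted[5] = le$wombatpood
  sorted[6] = mbatpoodle$wo
  sorted[7] = odle$wombatpo
  sorted[8] = ombatpoodle$w
  sorted[9] = oodle$wombatp
  sorted[10] = poodle$wombat
  sorted[11] = tpoodle$womba
  sorted[12] = wombatpoodle$
sorted[10] = poodle$wombat

Answer: poodle$wombat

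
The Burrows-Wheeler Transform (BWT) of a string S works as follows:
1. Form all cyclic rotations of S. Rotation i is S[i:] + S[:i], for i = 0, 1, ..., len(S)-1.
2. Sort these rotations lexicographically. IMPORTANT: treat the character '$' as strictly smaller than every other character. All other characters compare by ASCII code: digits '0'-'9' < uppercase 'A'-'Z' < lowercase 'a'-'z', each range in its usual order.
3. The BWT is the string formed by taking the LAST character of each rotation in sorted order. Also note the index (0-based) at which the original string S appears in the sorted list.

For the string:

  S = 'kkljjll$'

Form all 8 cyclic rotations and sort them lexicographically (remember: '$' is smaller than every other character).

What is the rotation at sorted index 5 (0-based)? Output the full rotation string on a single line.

All 8 rotations (rotation i = S[i:]+S[:i]):
  rot[0] = kkljjll$
  rot[1] = kljjll$k
  rot[2] = ljjll$kk
  rot[3] = jjll$kkl
  rot[4] = jll$kklj
  rot[5] = ll$kkljj
  rot[6] = l$kkljjl
  rot[7] = $kkljjll
Sorted (with $ < everything):
  sorted[0] = $kkljjll
  sorted[1] = jjll$kkl
  sorted[2] = jll$kklj
  sorted[3] = kkljjll$
  sorted[4] = kljjll$k
  sorted[5] = l$kkljjl
  sorted[6] = ljjll$kk
  sorted[7] = ll$kkljj
sorted[5] = l$kkljjl

Answer: l$kkljjl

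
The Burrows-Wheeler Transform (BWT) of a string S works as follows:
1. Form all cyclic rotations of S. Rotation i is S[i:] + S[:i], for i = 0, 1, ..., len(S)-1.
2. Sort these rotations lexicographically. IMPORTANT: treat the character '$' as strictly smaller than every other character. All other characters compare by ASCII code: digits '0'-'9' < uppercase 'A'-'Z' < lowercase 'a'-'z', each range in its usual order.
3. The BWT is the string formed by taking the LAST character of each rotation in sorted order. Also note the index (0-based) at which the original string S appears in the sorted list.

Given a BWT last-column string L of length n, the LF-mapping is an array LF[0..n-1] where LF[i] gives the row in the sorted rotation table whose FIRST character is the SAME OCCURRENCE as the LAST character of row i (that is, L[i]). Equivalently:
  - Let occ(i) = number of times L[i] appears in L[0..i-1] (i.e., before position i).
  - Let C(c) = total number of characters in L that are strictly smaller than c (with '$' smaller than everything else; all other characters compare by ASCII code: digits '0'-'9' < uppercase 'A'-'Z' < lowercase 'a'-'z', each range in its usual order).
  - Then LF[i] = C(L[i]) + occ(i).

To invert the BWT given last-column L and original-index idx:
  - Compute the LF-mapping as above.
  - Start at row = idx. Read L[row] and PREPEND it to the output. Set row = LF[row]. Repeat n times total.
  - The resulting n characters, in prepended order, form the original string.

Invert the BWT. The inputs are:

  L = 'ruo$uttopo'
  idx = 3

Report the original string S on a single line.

Answer: oupuoottr$

Derivation:
LF mapping: 5 8 1 0 9 6 7 2 4 3
Walk LF starting at row 3, prepending L[row]:
  step 1: row=3, L[3]='$', prepend. Next row=LF[3]=0
  step 2: row=0, L[0]='r', prepend. Next row=LF[0]=5
  step 3: row=5, L[5]='t', prepend. Next row=LF[5]=6
  step 4: row=6, L[6]='t', prepend. Next row=LF[6]=7
  step 5: row=7, L[7]='o', prepend. Next row=LF[7]=2
  step 6: row=2, L[2]='o', prepend. Next row=LF[2]=1
  step 7: row=1, L[1]='u', prepend. Next row=LF[1]=8
  step 8: row=8, L[8]='p', prepend. Next row=LF[8]=4
  step 9: row=4, L[4]='u', prepend. Next row=LF[4]=9
  step 10: row=9, L[9]='o', prepend. Next row=LF[9]=3
Reversed output: oupuoottr$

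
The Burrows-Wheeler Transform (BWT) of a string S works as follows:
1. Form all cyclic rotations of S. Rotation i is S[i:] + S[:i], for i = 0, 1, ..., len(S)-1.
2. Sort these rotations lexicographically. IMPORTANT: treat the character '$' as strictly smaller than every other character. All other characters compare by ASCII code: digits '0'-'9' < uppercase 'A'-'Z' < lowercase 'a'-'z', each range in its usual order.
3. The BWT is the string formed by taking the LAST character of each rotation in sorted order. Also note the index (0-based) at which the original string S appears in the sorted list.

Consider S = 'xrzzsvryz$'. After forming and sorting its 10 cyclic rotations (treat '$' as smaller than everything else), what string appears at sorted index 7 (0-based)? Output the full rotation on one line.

All 10 rotations (rotation i = S[i:]+S[:i]):
  rot[0] = xrzzsvryz$
  rot[1] = rzzsvryz$x
  rot[2] = zzsvryz$xr
  rot[3] = zsvryz$xrz
  rot[4] = svryz$xrzz
  rot[5] = vryz$xrzzs
  rot[6] = ryz$xrzzsv
  rot[7] = yz$xrzzsvr
  rot[8] = z$xrzzsvry
  rot[9] = $xrzzsvryz
Sorted (with $ < everything):
  sorted[0] = $xrzzsvryz
  sorted[1] = ryz$xrzzsv
  sorted[2] = rzzsvryz$x
  sorted[3] = svryz$xrzz
  sorted[4] = vryz$xrzzs
  sorted[5] = xrzzsvryz$
  sorted[6] = yz$xrzzsvr
  sorted[7] = z$xrzzsvry
  sorted[8] = zsvryz$xrz
  sorted[9] = zzsvryz$xr
sorted[7] = z$xrzzsvry

Answer: z$xrzzsvry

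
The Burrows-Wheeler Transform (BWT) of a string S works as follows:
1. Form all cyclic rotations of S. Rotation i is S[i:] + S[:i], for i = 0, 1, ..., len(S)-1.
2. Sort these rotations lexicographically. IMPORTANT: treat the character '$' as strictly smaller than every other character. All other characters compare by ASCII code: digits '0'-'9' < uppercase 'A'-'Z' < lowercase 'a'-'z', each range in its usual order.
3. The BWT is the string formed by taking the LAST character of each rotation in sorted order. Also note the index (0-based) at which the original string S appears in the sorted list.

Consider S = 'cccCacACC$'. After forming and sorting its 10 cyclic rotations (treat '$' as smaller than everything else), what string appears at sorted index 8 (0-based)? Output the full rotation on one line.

Answer: ccCacACC$c

Derivation:
All 10 rotations (rotation i = S[i:]+S[:i]):
  rot[0] = cccCacACC$
  rot[1] = ccCacACC$c
  rot[2] = cCacACC$cc
  rot[3] = CacACC$ccc
  rot[4] = acACC$cccC
  rot[5] = cACC$cccCa
  rot[6] = ACC$cccCac
  rot[7] = CC$cccCacA
  rot[8] = C$cccCacAC
  rot[9] = $cccCacACC
Sorted (with $ < everything):
  sorted[0] = $cccCacACC
  sorted[1] = ACC$cccCac
  sorted[2] = C$cccCacAC
  sorted[3] = CC$cccCacA
  sorted[4] = CacACC$ccc
  sorted[5] = acACC$cccC
  sorted[6] = cACC$cccCa
  sorted[7] = cCacACC$cc
  sorted[8] = ccCacACC$c
  sorted[9] = cccCacACC$
sorted[8] = ccCacACC$c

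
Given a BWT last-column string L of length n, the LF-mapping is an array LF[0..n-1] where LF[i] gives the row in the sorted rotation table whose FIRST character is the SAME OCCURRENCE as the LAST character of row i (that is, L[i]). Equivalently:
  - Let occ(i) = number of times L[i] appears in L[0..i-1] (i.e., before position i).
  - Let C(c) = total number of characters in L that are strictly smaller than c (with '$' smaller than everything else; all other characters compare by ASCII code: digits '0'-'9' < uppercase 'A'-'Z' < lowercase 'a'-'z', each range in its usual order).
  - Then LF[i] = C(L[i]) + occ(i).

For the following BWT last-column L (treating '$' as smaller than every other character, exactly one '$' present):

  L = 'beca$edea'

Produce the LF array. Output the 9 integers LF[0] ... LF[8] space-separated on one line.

Answer: 3 6 4 1 0 7 5 8 2

Derivation:
Char counts: '$':1, 'a':2, 'b':1, 'c':1, 'd':1, 'e':3
C (first-col start): C('$')=0, C('a')=1, C('b')=3, C('c')=4, C('d')=5, C('e')=6
L[0]='b': occ=0, LF[0]=C('b')+0=3+0=3
L[1]='e': occ=0, LF[1]=C('e')+0=6+0=6
L[2]='c': occ=0, LF[2]=C('c')+0=4+0=4
L[3]='a': occ=0, LF[3]=C('a')+0=1+0=1
L[4]='$': occ=0, LF[4]=C('$')+0=0+0=0
L[5]='e': occ=1, LF[5]=C('e')+1=6+1=7
L[6]='d': occ=0, LF[6]=C('d')+0=5+0=5
L[7]='e': occ=2, LF[7]=C('e')+2=6+2=8
L[8]='a': occ=1, LF[8]=C('a')+1=1+1=2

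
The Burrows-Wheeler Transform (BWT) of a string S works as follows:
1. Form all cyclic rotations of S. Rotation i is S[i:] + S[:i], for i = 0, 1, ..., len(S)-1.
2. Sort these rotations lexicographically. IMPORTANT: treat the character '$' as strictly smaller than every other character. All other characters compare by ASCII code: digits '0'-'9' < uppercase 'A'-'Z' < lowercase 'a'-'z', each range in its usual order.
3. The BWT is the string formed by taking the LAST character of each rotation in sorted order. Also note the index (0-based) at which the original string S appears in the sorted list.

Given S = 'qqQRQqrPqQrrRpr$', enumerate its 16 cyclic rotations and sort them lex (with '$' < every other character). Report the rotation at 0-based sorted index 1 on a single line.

Answer: PqQrrRpr$qqQRQqr

Derivation:
All 16 rotations (rotation i = S[i:]+S[:i]):
  rot[0] = qqQRQqrPqQrrRpr$
  rot[1] = qQRQqrPqQrrRpr$q
  rot[2] = QRQqrPqQrrRpr$qq
  rot[3] = RQqrPqQrrRpr$qqQ
  rot[4] = QqrPqQrrRpr$qqQR
  rot[5] = qrPqQrrRpr$qqQRQ
  rot[6] = rPqQrrRpr$qqQRQq
  rot[7] = PqQrrRpr$qqQRQqr
  rot[8] = qQrrRpr$qqQRQqrP
  rot[9] = QrrRpr$qqQRQqrPq
  rot[10] = rrRpr$qqQRQqrPqQ
  rot[11] = rRpr$qqQRQqrPqQr
  rot[12] = Rpr$qqQRQqrPqQrr
  rot[13] = pr$qqQRQqrPqQrrR
  rot[14] = r$qqQRQqrPqQrrRp
  rot[15] = $qqQRQqrPqQrrRpr
Sorted (with $ < everything):
  sorted[0] = $qqQRQqrPqQrrRpr
  sorted[1] = PqQrrRpr$qqQRQqr
  sorted[2] = QRQqrPqQrrRpr$qq
  sorted[3] = QqrPqQrrRpr$qqQR
  sorted[4] = QrrRpr$qqQRQqrPq
  sorted[5] = RQqrPqQrrRpr$qqQ
  sorted[6] = Rpr$qqQRQqrPqQrr
  sorted[7] = pr$qqQRQqrPqQrrR
  sorted[8] = qQRQqrPqQrrRpr$q
  sorted[9] = qQrrRpr$qqQRQqrP
  sorted[10] = qqQRQqrPqQrrRpr$
  sorted[11] = qrPqQrrRpr$qqQRQ
  sorted[12] = r$qqQRQqrPqQrrRp
  sorted[13] = rPqQrrRpr$qqQRQq
  sorted[14] = rRpr$qqQRQqrPqQr
  sorted[15] = rrRpr$qqQRQqrPqQ
sorted[1] = PqQrrRpr$qqQRQqr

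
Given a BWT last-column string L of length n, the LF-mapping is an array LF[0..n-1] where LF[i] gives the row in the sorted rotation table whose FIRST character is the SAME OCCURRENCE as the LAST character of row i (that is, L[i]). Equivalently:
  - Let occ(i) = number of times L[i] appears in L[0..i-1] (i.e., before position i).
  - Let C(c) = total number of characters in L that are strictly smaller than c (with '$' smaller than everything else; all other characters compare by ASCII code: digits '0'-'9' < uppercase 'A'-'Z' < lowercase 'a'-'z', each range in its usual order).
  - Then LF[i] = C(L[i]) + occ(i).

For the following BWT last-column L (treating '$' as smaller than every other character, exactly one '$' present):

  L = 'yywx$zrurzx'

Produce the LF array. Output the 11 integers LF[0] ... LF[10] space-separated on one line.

Char counts: '$':1, 'r':2, 'u':1, 'w':1, 'x':2, 'y':2, 'z':2
C (first-col start): C('$')=0, C('r')=1, C('u')=3, C('w')=4, C('x')=5, C('y')=7, C('z')=9
L[0]='y': occ=0, LF[0]=C('y')+0=7+0=7
L[1]='y': occ=1, LF[1]=C('y')+1=7+1=8
L[2]='w': occ=0, LF[2]=C('w')+0=4+0=4
L[3]='x': occ=0, LF[3]=C('x')+0=5+0=5
L[4]='$': occ=0, LF[4]=C('$')+0=0+0=0
L[5]='z': occ=0, LF[5]=C('z')+0=9+0=9
L[6]='r': occ=0, LF[6]=C('r')+0=1+0=1
L[7]='u': occ=0, LF[7]=C('u')+0=3+0=3
L[8]='r': occ=1, LF[8]=C('r')+1=1+1=2
L[9]='z': occ=1, LF[9]=C('z')+1=9+1=10
L[10]='x': occ=1, LF[10]=C('x')+1=5+1=6

Answer: 7 8 4 5 0 9 1 3 2 10 6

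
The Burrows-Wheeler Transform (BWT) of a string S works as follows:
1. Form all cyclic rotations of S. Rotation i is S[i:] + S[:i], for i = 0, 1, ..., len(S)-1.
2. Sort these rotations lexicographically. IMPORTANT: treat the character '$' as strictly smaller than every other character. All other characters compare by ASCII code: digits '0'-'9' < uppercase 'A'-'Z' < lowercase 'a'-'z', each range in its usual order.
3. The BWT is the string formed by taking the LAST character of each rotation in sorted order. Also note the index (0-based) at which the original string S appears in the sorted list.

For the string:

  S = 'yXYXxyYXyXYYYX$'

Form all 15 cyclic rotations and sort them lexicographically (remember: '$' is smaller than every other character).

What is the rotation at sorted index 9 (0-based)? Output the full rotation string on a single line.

All 15 rotations (rotation i = S[i:]+S[:i]):
  rot[0] = yXYXxyYXyXYYYX$
  rot[1] = XYXxyYXyXYYYX$y
  rot[2] = YXxyYXyXYYYX$yX
  rot[3] = XxyYXyXYYYX$yXY
  rot[4] = xyYXyXYYYX$yXYX
  rot[5] = yYXyXYYYX$yXYXx
  rot[6] = YXyXYYYX$yXYXxy
  rot[7] = XyXYYYX$yXYXxyY
  rot[8] = yXYYYX$yXYXxyYX
  rot[9] = XYYYX$yXYXxyYXy
  rot[10] = YYYX$yXYXxyYXyX
  rot[11] = YYX$yXYXxyYXyXY
  rot[12] = YX$yXYXxyYXyXYY
  rot[13] = X$yXYXxyYXyXYYY
  rot[14] = $yXYXxyYXyXYYYX
Sorted (with $ < everything):
  sorted[0] = $yXYXxyYXyXYYYX
  sorted[1] = X$yXYXxyYXyXYYY
  sorted[2] = XYXxyYXyXYYYX$y
  sorted[3] = XYYYX$yXYXxyYXy
  sorted[4] = XxyYXyXYYYX$yXY
  sorted[5] = XyXYYYX$yXYXxyY
  sorted[6] = YX$yXYXxyYXyXYY
  sorted[7] = YXxyYXyXYYYX$yX
  sorted[8] = YXyXYYYX$yXYXxy
  sorted[9] = YYX$yXYXxyYXyXY
  sorted[10] = YYYX$yXYXxyYXyX
  sorted[11] = xyYXyXYYYX$yXYX
  sorted[12] = yXYXxyYXyXYYYX$
  sorted[13] = yXYYYX$yXYXxyYX
  sorted[14] = yYXyXYYYX$yXYXx
sorted[9] = YYX$yXYXxyYXyXY

Answer: YYX$yXYXxyYXyXY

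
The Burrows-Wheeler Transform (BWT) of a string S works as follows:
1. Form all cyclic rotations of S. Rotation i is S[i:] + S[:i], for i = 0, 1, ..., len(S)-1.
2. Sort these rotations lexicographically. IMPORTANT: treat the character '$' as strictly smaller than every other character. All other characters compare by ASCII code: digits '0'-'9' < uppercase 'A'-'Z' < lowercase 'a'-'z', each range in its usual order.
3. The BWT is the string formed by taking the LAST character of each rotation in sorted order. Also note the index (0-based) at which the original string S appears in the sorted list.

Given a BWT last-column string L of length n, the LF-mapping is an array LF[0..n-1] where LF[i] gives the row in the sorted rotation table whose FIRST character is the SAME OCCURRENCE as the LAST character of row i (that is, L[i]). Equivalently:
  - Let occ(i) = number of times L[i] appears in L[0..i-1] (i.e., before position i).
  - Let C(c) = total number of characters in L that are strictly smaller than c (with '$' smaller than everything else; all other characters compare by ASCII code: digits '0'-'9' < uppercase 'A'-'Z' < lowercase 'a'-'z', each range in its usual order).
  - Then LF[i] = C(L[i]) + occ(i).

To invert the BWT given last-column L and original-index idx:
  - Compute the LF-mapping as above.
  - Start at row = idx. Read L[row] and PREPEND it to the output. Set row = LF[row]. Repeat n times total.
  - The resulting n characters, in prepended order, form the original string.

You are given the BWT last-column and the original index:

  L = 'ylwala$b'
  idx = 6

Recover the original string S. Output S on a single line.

Answer: wallaby$

Derivation:
LF mapping: 7 4 6 1 5 2 0 3
Walk LF starting at row 6, prepending L[row]:
  step 1: row=6, L[6]='$', prepend. Next row=LF[6]=0
  step 2: row=0, L[0]='y', prepend. Next row=LF[0]=7
  step 3: row=7, L[7]='b', prepend. Next row=LF[7]=3
  step 4: row=3, L[3]='a', prepend. Next row=LF[3]=1
  step 5: row=1, L[1]='l', prepend. Next row=LF[1]=4
  step 6: row=4, L[4]='l', prepend. Next row=LF[4]=5
  step 7: row=5, L[5]='a', prepend. Next row=LF[5]=2
  step 8: row=2, L[2]='w', prepend. Next row=LF[2]=6
Reversed output: wallaby$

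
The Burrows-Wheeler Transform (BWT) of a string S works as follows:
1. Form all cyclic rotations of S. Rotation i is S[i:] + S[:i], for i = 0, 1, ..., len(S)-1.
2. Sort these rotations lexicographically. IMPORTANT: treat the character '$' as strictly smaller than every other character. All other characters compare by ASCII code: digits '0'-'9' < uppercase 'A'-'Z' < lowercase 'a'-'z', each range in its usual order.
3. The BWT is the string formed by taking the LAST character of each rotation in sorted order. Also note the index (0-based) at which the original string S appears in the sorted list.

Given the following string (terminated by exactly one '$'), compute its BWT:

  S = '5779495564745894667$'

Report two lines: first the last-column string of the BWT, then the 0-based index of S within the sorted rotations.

Answer: 7796995$454664575874
7

Derivation:
All 20 rotations (rotation i = S[i:]+S[:i]):
  rot[0] = 5779495564745894667$
  rot[1] = 779495564745894667$5
  rot[2] = 79495564745894667$57
  rot[3] = 9495564745894667$577
  rot[4] = 495564745894667$5779
  rot[5] = 95564745894667$57794
  rot[6] = 5564745894667$577949
  rot[7] = 564745894667$5779495
  rot[8] = 64745894667$57794955
  rot[9] = 4745894667$577949556
  rot[10] = 745894667$5779495564
  rot[11] = 45894667$57794955647
  rot[12] = 5894667$577949556474
  rot[13] = 894667$5779495564745
  rot[14] = 94667$57794955647458
  rot[15] = 4667$577949556474589
  rot[16] = 667$5779495564745894
  rot[17] = 67$57794955647458946
  rot[18] = 7$577949556474589466
  rot[19] = $5779495564745894667
Sorted (with $ < everything):
  sorted[0] = $5779495564745894667  (last char: '7')
  sorted[1] = 45894667$57794955647  (last char: '7')
  sorted[2] = 4667$577949556474589  (last char: '9')
  sorted[3] = 4745894667$577949556  (last char: '6')
  sorted[4] = 495564745894667$5779  (last char: '9')
  sorted[5] = 5564745894667$577949  (last char: '9')
  sorted[6] = 564745894667$5779495  (last char: '5')
  sorted[7] = 5779495564745894667$  (last char: '$')
  sorted[8] = 5894667$577949556474  (last char: '4')
  sorted[9] = 64745894667$57794955  (last char: '5')
  sorted[10] = 667$5779495564745894  (last char: '4')
  sorted[11] = 67$57794955647458946  (last char: '6')
  sorted[12] = 7$577949556474589466  (last char: '6')
  sorted[13] = 745894667$5779495564  (last char: '4')
  sorted[14] = 779495564745894667$5  (last char: '5')
  sorted[15] = 79495564745894667$57  (last char: '7')
  sorted[16] = 894667$5779495564745  (last char: '5')
  sorted[17] = 94667$57794955647458  (last char: '8')
  sorted[18] = 9495564745894667$577  (last char: '7')
  sorted[19] = 95564745894667$57794  (last char: '4')
Last column: 7796995$454664575874
Original string S is at sorted index 7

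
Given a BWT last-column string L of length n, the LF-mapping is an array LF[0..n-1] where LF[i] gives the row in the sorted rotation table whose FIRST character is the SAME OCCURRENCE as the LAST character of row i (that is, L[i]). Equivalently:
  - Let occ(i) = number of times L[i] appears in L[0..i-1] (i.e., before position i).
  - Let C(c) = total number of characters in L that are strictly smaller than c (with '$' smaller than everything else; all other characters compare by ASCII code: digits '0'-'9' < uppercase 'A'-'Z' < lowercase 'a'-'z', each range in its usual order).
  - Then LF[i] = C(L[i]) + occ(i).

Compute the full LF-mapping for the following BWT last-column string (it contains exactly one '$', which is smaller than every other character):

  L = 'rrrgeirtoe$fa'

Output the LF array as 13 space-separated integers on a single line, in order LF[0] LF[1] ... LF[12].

Answer: 8 9 10 5 2 6 11 12 7 3 0 4 1

Derivation:
Char counts: '$':1, 'a':1, 'e':2, 'f':1, 'g':1, 'i':1, 'o':1, 'r':4, 't':1
C (first-col start): C('$')=0, C('a')=1, C('e')=2, C('f')=4, C('g')=5, C('i')=6, C('o')=7, C('r')=8, C('t')=12
L[0]='r': occ=0, LF[0]=C('r')+0=8+0=8
L[1]='r': occ=1, LF[1]=C('r')+1=8+1=9
L[2]='r': occ=2, LF[2]=C('r')+2=8+2=10
L[3]='g': occ=0, LF[3]=C('g')+0=5+0=5
L[4]='e': occ=0, LF[4]=C('e')+0=2+0=2
L[5]='i': occ=0, LF[5]=C('i')+0=6+0=6
L[6]='r': occ=3, LF[6]=C('r')+3=8+3=11
L[7]='t': occ=0, LF[7]=C('t')+0=12+0=12
L[8]='o': occ=0, LF[8]=C('o')+0=7+0=7
L[9]='e': occ=1, LF[9]=C('e')+1=2+1=3
L[10]='$': occ=0, LF[10]=C('$')+0=0+0=0
L[11]='f': occ=0, LF[11]=C('f')+0=4+0=4
L[12]='a': occ=0, LF[12]=C('a')+0=1+0=1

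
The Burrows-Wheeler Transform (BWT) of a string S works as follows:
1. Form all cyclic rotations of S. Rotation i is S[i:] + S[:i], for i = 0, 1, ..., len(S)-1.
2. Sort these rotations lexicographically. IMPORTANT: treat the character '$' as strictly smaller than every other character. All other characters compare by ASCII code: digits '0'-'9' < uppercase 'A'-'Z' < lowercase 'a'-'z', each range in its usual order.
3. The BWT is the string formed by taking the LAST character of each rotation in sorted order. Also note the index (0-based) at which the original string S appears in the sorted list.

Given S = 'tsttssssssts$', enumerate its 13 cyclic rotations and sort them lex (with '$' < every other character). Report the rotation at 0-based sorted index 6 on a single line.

Answer: ssts$tsttssss

Derivation:
All 13 rotations (rotation i = S[i:]+S[:i]):
  rot[0] = tsttssssssts$
  rot[1] = sttssssssts$t
  rot[2] = ttssssssts$ts
  rot[3] = tssssssts$tst
  rot[4] = ssssssts$tstt
  rot[5] = sssssts$tstts
  rot[6] = ssssts$tsttss
  rot[7] = sssts$tsttsss
  rot[8] = ssts$tsttssss
  rot[9] = sts$tsttsssss
  rot[10] = ts$tsttssssss
  rot[11] = s$tsttsssssst
  rot[12] = $tsttssssssts
Sorted (with $ < everything):
  sorted[0] = $tsttssssssts
  sorted[1] = s$tsttsssssst
  sorted[2] = ssssssts$tstt
  sorted[3] = sssssts$tstts
  sorted[4] = ssssts$tsttss
  sorted[5] = sssts$tsttsss
  sorted[6] = ssts$tsttssss
  sorted[7] = sts$tsttsssss
  sorted[8] = sttssssssts$t
  sorted[9] = ts$tsttssssss
  sorted[10] = tssssssts$tst
  sorted[11] = tsttssssssts$
  sorted[12] = ttssssssts$ts
sorted[6] = ssts$tsttssss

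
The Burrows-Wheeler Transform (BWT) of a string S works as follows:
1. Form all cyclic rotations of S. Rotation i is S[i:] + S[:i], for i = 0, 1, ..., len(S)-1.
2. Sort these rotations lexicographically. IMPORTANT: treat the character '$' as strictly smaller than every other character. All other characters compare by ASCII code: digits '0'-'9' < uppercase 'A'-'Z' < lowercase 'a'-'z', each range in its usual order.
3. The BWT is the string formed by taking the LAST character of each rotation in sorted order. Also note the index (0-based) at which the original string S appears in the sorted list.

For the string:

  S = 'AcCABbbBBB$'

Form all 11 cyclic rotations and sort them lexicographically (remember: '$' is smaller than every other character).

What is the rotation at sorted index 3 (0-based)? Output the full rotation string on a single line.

Answer: B$AcCABbbBB

Derivation:
All 11 rotations (rotation i = S[i:]+S[:i]):
  rot[0] = AcCABbbBBB$
  rot[1] = cCABbbBBB$A
  rot[2] = CABbbBBB$Ac
  rot[3] = ABbbBBB$AcC
  rot[4] = BbbBBB$AcCA
  rot[5] = bbBBB$AcCAB
  rot[6] = bBBB$AcCABb
  rot[7] = BBB$AcCABbb
  rot[8] = BB$AcCABbbB
  rot[9] = B$AcCABbbBB
  rot[10] = $AcCABbbBBB
Sorted (with $ < everything):
  sorted[0] = $AcCABbbBBB
  sorted[1] = ABbbBBB$AcC
  sorted[2] = AcCABbbBBB$
  sorted[3] = B$AcCABbbBB
  sorted[4] = BB$AcCABbbB
  sorted[5] = BBB$AcCABbb
  sorted[6] = BbbBBB$AcCA
  sorted[7] = CABbbBBB$Ac
  sorted[8] = bBBB$AcCABb
  sorted[9] = bbBBB$AcCAB
  sorted[10] = cCABbbBBB$A
sorted[3] = B$AcCABbbBB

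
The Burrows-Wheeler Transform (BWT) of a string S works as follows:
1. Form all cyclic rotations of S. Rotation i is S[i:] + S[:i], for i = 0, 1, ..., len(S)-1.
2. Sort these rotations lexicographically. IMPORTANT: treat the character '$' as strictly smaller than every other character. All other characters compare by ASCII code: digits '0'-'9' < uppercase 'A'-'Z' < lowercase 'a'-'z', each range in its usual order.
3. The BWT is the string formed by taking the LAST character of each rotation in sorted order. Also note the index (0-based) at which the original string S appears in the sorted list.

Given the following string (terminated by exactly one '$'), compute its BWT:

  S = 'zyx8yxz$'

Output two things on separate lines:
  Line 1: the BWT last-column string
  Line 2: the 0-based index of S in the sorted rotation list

All 8 rotations (rotation i = S[i:]+S[:i]):
  rot[0] = zyx8yxz$
  rot[1] = yx8yxz$z
  rot[2] = x8yxz$zy
  rot[3] = 8yxz$zyx
  rot[4] = yxz$zyx8
  rot[5] = xz$zyx8y
  rot[6] = z$zyx8yx
  rot[7] = $zyx8yxz
Sorted (with $ < everything):
  sorted[0] = $zyx8yxz  (last char: 'z')
  sorted[1] = 8yxz$zyx  (last char: 'x')
  sorted[2] = x8yxz$zy  (last char: 'y')
  sorted[3] = xz$zyx8y  (last char: 'y')
  sorted[4] = yx8yxz$z  (last char: 'z')
  sorted[5] = yxz$zyx8  (last char: '8')
  sorted[6] = z$zyx8yx  (last char: 'x')
  sorted[7] = zyx8yxz$  (last char: '$')
Last column: zxyyz8x$
Original string S is at sorted index 7

Answer: zxyyz8x$
7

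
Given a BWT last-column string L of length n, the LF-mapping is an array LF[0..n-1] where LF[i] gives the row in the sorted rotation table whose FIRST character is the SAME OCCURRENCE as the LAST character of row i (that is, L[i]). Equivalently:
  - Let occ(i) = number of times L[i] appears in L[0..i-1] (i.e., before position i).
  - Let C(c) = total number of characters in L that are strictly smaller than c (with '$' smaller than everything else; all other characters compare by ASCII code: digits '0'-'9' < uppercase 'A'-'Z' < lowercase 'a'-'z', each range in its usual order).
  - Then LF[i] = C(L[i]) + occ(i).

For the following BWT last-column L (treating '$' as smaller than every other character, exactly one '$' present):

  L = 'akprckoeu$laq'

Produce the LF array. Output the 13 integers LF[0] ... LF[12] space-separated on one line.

Answer: 1 5 9 11 3 6 8 4 12 0 7 2 10

Derivation:
Char counts: '$':1, 'a':2, 'c':1, 'e':1, 'k':2, 'l':1, 'o':1, 'p':1, 'q':1, 'r':1, 'u':1
C (first-col start): C('$')=0, C('a')=1, C('c')=3, C('e')=4, C('k')=5, C('l')=7, C('o')=8, C('p')=9, C('q')=10, C('r')=11, C('u')=12
L[0]='a': occ=0, LF[0]=C('a')+0=1+0=1
L[1]='k': occ=0, LF[1]=C('k')+0=5+0=5
L[2]='p': occ=0, LF[2]=C('p')+0=9+0=9
L[3]='r': occ=0, LF[3]=C('r')+0=11+0=11
L[4]='c': occ=0, LF[4]=C('c')+0=3+0=3
L[5]='k': occ=1, LF[5]=C('k')+1=5+1=6
L[6]='o': occ=0, LF[6]=C('o')+0=8+0=8
L[7]='e': occ=0, LF[7]=C('e')+0=4+0=4
L[8]='u': occ=0, LF[8]=C('u')+0=12+0=12
L[9]='$': occ=0, LF[9]=C('$')+0=0+0=0
L[10]='l': occ=0, LF[10]=C('l')+0=7+0=7
L[11]='a': occ=1, LF[11]=C('a')+1=1+1=2
L[12]='q': occ=0, LF[12]=C('q')+0=10+0=10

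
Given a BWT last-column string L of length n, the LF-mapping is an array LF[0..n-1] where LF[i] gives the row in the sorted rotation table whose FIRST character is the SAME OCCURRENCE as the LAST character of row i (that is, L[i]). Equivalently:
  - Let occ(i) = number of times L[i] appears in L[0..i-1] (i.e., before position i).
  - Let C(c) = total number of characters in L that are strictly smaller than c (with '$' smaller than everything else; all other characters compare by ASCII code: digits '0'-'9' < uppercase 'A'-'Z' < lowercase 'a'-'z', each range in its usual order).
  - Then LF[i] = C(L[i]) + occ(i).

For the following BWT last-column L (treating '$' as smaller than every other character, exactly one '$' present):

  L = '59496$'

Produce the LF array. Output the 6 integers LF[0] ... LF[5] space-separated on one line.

Char counts: '$':1, '4':1, '5':1, '6':1, '9':2
C (first-col start): C('$')=0, C('4')=1, C('5')=2, C('6')=3, C('9')=4
L[0]='5': occ=0, LF[0]=C('5')+0=2+0=2
L[1]='9': occ=0, LF[1]=C('9')+0=4+0=4
L[2]='4': occ=0, LF[2]=C('4')+0=1+0=1
L[3]='9': occ=1, LF[3]=C('9')+1=4+1=5
L[4]='6': occ=0, LF[4]=C('6')+0=3+0=3
L[5]='$': occ=0, LF[5]=C('$')+0=0+0=0

Answer: 2 4 1 5 3 0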